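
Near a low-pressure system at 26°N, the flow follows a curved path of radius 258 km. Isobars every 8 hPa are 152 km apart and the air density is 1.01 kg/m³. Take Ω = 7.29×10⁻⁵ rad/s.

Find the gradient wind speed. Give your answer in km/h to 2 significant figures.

Coriolis parameter at 26°N:
f = 2Ω sin φ = 2 × 7.29×10⁻⁵ × sin 26° = 6.39×10⁻⁵ s⁻¹
Pressure gradient: |∂P/∂n| = 800 Pa / 152000 m = 5.26×10⁻³ Pa/m
Geostrophic speed: V_g = |∂P/∂n|/(fρ) = 5.26×10⁻³/(6.39×10⁻⁵ × 1.01) = 81.5 m/s
Around a low, centrifugal force acts outward with Coriolis, so pressure-gradient force balances both:
(1/ρ)|∂P/∂n| = fV + V²/R  →  V² + fR·V − fR·V_g = 0
With fR = 6.39×10⁻⁵ × 258×10³ m = 16.5 m/s:
V = [−fR + √((fR)² + 4 fR V_g)]/2 = [−16.5 + √(16.5² + 4×16.5×81.5)]/2 = 29.3 m/s
Subgeostrophic (V < V_g = 81.5 m/s), as expected around a low.
Converting: 29.3 m/s × 3.6 = 110 km/h

110 km/h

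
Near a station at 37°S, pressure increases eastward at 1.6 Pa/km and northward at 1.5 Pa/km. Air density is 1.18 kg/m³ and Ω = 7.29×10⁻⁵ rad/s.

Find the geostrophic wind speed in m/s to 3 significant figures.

Coriolis parameter at 37°S:
f = 2Ω sin φ = 2 × 7.29×10⁻⁵ × sin 37° = 8.77×10⁻⁵ s⁻¹
In the Southern Hemisphere f is negative: f = −8.77×10⁻⁵ s⁻¹.
Component geostrophic relations (x east, y north):
u_g = −(1/(fρ)) ∂P/∂y,  v_g = (1/(fρ)) ∂P/∂x
u_g = −(1.5×10⁻³)/(−8.77×10⁻⁵ × 1.18) = 14.5 m/s;  v_g = (1.6×10⁻³)/(−8.77×10⁻⁵ × 1.18) = −15.5 m/s
|V_g| = √(u_g² + v_g²) = 21.2 m/s

21.2 m/s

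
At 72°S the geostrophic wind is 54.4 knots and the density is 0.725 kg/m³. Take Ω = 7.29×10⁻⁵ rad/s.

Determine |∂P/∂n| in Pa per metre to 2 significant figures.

Coriolis parameter at 72°S:
f = 2Ω sin φ = 2 × 7.29×10⁻⁵ × sin 72° = 1.39×10⁻⁴ s⁻¹
Wind speed in SI: 54.4 knots = 28.0 m/s
Geostrophic balance rearranged: |∂P/∂n| = f ρ V_g
|∂P/∂n| = 1.39×10⁻⁴ × 0.725 × 28.0 = 2.81×10⁻³ Pa/m

2.8×10⁻³ Pa/m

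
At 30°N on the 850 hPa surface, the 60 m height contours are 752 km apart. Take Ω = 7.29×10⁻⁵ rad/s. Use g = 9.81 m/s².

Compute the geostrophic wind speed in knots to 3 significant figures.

20.9 knots

Coriolis parameter at 30°N:
f = 2Ω sin φ = 2 × 7.29×10⁻⁵ × sin 30° = 7.29×10⁻⁵ s⁻¹
Height gradient: |∂Z/∂n| = 60 m / 752000 m = 7.98×10⁻⁵
On a pressure surface, geostrophic balance gives V_g = (g/f)|∂Z/∂n|:
V_g = 9.81 × 7.98×10⁻⁵ / 7.29×10⁻⁵ = 10.7 m/s
Converting: 10.7 m/s × 1.944 = 20.9 knots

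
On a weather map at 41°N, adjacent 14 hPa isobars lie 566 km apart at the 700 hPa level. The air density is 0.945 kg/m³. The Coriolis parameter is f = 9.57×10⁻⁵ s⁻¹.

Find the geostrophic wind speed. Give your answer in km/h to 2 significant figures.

98 km/h

Pressure gradient: |∂P/∂n| = 1400 Pa / 566000 m = 2.47×10⁻³ Pa/m
Geostrophic balance (pressure-gradient force = Coriolis force):
V_g = (1/(fρ)) |∂P/∂n| = 2.47×10⁻³ / (9.57×10⁻⁵ × 0.945) = 27.4 m/s
Converting: 27.4 m/s × 3.6 = 98 km/h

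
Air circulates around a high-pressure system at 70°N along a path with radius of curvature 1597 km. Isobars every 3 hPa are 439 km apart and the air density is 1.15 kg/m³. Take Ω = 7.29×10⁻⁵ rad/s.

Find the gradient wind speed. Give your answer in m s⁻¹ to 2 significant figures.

4.4 m s⁻¹

Coriolis parameter at 70°N:
f = 2Ω sin φ = 2 × 7.29×10⁻⁵ × sin 70° = 1.37×10⁻⁴ s⁻¹
Pressure gradient: |∂P/∂n| = 300 Pa / 439000 m = 6.83×10⁻⁴ Pa/m
Geostrophic speed: V_g = |∂P/∂n|/(fρ) = 6.83×10⁻⁴/(1.37×10⁻⁴ × 1.15) = 4.34 m/s
Around a high, pressure-gradient force acts outward with centrifugal, so Coriolis balances both:
fV = (1/ρ)|∂P/∂n| + V²/R  →  V² − fR·V + fR·V_g = 0
With fR = 1.37×10⁻⁴ × 1597×10³ m = 219 m/s:
V = [fR − √((fR)² − 4 fR V_g)]/2 = [219 − √(219² − 4×219×4.34)]/2 = 4.43 m/s
Supergeostrophic (V > V_g = 4.34 m/s), as expected around a high.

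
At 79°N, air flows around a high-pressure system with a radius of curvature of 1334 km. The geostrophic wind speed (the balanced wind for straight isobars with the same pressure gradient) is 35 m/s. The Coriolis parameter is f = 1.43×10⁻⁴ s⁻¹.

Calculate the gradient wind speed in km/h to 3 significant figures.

166 km/h

Around a high, pressure-gradient force acts outward with centrifugal, so Coriolis balances both:
fV = (1/ρ)|∂P/∂n| + V²/R  →  V² − fR·V + fR·V_g = 0
With fR = 1.43×10⁻⁴ × 1334×10³ m = 191 m/s:
V = [fR − √((fR)² − 4 fR V_g)]/2 = [191 − √(191² − 4×191×35)]/2 = 46.2 m/s
Supergeostrophic (V > V_g = 35 m/s), as expected around a high.
Converting: 46.2 m/s × 3.6 = 166 km/h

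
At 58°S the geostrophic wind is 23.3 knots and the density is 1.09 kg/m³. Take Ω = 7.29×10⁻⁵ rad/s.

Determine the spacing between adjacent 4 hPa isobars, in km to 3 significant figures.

248 km

Coriolis parameter at 58°S:
f = 2Ω sin φ = 2 × 7.29×10⁻⁵ × sin 58° = 1.24×10⁻⁴ s⁻¹
Wind speed in SI: 23.3 knots = 12.0 m/s
Geostrophic balance rearranged: |∂P/∂n| = f ρ V_g
|∂P/∂n| = 1.24×10⁻⁴ × 1.09 × 12.0 = 1.62×10⁻³ Pa/m
Isobar spacing: Δn = ΔP/|∂P/∂n| = 400 Pa / 1.62×10⁻³ Pa/m = 247606 m ≈ 248 km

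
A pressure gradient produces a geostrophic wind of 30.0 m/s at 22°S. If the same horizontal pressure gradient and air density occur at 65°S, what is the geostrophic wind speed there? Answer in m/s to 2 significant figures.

12 m/s

With the same pressure gradient and density, V_g ∝ 1/f ∝ 1/sin φ.
V₂ = V₁ · sin φ₁ / sin φ₂ = 30.0 × sin 22° / sin 65°
V₂ = 30.0 × 0.3746/0.9063 = 12 m/s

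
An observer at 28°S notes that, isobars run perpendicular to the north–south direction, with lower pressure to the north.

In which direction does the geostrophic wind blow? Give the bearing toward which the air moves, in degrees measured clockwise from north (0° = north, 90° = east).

The pressure-gradient force points toward the north (bearing 000°).
Geostrophic balance: in the Southern Hemisphere the Coriolis force deflects motion to the left, so the geostrophic wind blows 90° to the left of the pressure-gradient force (low pressure on the right).
Rotating 000° by 90° counterclockwise gives 270° — the wind blows toward the west.

270°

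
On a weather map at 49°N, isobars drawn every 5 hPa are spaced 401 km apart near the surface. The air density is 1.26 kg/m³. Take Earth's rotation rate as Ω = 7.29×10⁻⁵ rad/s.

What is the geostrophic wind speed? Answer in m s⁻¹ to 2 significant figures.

Coriolis parameter at 49°N:
f = 2Ω sin φ = 2 × 7.29×10⁻⁵ × sin 49° = 1.10×10⁻⁴ s⁻¹
Pressure gradient: |∂P/∂n| = 500 Pa / 401000 m = 1.25×10⁻³ Pa/m
Geostrophic balance (pressure-gradient force = Coriolis force):
V_g = (1/(fρ)) |∂P/∂n| = 1.25×10⁻³ / (1.10×10⁻⁴ × 1.26) = 8.99 m/s

9.0 m s⁻¹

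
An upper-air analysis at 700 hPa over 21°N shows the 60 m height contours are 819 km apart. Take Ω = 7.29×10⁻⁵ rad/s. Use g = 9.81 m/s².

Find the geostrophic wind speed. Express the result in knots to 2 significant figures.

27 knots

Coriolis parameter at 21°N:
f = 2Ω sin φ = 2 × 7.29×10⁻⁵ × sin 21° = 5.23×10⁻⁵ s⁻¹
Height gradient: |∂Z/∂n| = 60 m / 819000 m = 7.33×10⁻⁵
On a pressure surface, geostrophic balance gives V_g = (g/f)|∂Z/∂n|:
V_g = 9.81 × 7.33×10⁻⁵ / 5.23×10⁻⁵ = 13.8 m/s
Converting: 13.8 m/s × 1.944 = 27 knots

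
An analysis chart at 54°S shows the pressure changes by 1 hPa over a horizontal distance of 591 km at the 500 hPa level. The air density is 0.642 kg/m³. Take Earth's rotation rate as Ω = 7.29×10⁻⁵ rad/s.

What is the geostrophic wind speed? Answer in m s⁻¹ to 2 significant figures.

Coriolis parameter at 54°S:
f = 2Ω sin φ = 2 × 7.29×10⁻⁵ × sin 54° = 1.18×10⁻⁴ s⁻¹
Pressure gradient: |∂P/∂n| = 100 Pa / 591000 m = 1.69×10⁻⁴ Pa/m
Geostrophic balance (pressure-gradient force = Coriolis force):
V_g = (1/(fρ)) |∂P/∂n| = 1.69×10⁻⁴ / (1.18×10⁻⁴ × 0.642) = 2.23 m/s

2.2 m s⁻¹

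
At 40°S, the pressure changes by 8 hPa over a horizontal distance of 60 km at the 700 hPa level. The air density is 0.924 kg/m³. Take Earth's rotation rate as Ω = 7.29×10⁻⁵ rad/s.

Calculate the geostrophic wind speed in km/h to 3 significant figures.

554 km/h

Coriolis parameter at 40°S:
f = 2Ω sin φ = 2 × 7.29×10⁻⁵ × sin 40° = 9.37×10⁻⁵ s⁻¹
Pressure gradient: |∂P/∂n| = 800 Pa / 60000 m = 1.33×10⁻² Pa/m
Geostrophic balance (pressure-gradient force = Coriolis force):
V_g = (1/(fρ)) |∂P/∂n| = 1.33×10⁻² / (9.37×10⁻⁵ × 0.924) = 154 m/s
Converting: 154 m/s × 3.6 = 554 km/h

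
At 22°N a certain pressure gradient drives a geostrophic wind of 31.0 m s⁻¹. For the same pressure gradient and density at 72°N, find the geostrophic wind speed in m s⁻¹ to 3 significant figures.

12.2 m s⁻¹

With the same pressure gradient and density, V_g ∝ 1/f ∝ 1/sin φ.
V₂ = V₁ · sin φ₁ / sin φ₂ = 31.0 × sin 22° / sin 72°
V₂ = 31.0 × 0.3746/0.9511 = 12.2 m s⁻¹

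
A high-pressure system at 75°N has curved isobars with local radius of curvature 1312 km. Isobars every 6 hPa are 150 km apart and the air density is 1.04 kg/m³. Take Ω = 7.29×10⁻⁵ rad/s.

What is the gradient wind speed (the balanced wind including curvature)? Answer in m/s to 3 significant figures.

33.3 m/s

Coriolis parameter at 75°N:
f = 2Ω sin φ = 2 × 7.29×10⁻⁵ × sin 75° = 1.41×10⁻⁴ s⁻¹
Pressure gradient: |∂P/∂n| = 600 Pa / 150000 m = 4.00×10⁻³ Pa/m
Geostrophic speed: V_g = |∂P/∂n|/(fρ) = 4.00×10⁻³/(1.41×10⁻⁴ × 1.04) = 27.3 m/s
Around a high, pressure-gradient force acts outward with centrifugal, so Coriolis balances both:
fV = (1/ρ)|∂P/∂n| + V²/R  →  V² − fR·V + fR·V_g = 0
With fR = 1.41×10⁻⁴ × 1312×10³ m = 185 m/s:
V = [fR − √((fR)² − 4 fR V_g)]/2 = [185 − √(185² − 4×185×27.3)]/2 = 33.3 m/s
Supergeostrophic (V > V_g = 27.3 m/s), as expected around a high.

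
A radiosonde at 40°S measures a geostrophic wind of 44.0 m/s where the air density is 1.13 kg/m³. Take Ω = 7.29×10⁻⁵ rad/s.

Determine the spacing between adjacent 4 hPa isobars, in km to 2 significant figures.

Coriolis parameter at 40°S:
f = 2Ω sin φ = 2 × 7.29×10⁻⁵ × sin 40° = 9.37×10⁻⁵ s⁻¹
Geostrophic balance rearranged: |∂P/∂n| = f ρ V_g
|∂P/∂n| = 9.37×10⁻⁵ × 1.13 × 44.0 = 4.66×10⁻³ Pa/m
Isobar spacing: Δn = ΔP/|∂P/∂n| = 400 Pa / 4.66×10⁻³ Pa/m = 85843 m ≈ 86 km

86 km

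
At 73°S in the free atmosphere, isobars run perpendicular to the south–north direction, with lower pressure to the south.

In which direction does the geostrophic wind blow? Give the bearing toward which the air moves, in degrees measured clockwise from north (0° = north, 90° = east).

090°

The pressure-gradient force points toward the south (bearing 180°).
Geostrophic balance: in the Southern Hemisphere the Coriolis force deflects motion to the left, so the geostrophic wind blows 90° to the left of the pressure-gradient force (low pressure on the right).
Rotating 180° by 90° counterclockwise gives 090° — the wind blows toward the east.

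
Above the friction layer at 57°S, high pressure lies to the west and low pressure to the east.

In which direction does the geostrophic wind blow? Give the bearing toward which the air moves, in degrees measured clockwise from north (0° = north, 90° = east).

The pressure-gradient force points toward the east (bearing 090°).
Geostrophic balance: in the Southern Hemisphere the Coriolis force deflects motion to the left, so the geostrophic wind blows 90° to the left of the pressure-gradient force (low pressure on the right).
Rotating 090° by 90° counterclockwise gives 000° — the wind blows toward the north.

000°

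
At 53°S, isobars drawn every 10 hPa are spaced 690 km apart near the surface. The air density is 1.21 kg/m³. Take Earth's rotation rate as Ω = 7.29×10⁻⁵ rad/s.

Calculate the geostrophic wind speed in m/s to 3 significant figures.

Coriolis parameter at 53°S:
f = 2Ω sin φ = 2 × 7.29×10⁻⁵ × sin 53° = 1.16×10⁻⁴ s⁻¹
Pressure gradient: |∂P/∂n| = 1000 Pa / 690000 m = 1.45×10⁻³ Pa/m
Geostrophic balance (pressure-gradient force = Coriolis force):
V_g = (1/(fρ)) |∂P/∂n| = 1.45×10⁻³ / (1.16×10⁻⁴ × 1.21) = 10.3 m/s

10.3 m/s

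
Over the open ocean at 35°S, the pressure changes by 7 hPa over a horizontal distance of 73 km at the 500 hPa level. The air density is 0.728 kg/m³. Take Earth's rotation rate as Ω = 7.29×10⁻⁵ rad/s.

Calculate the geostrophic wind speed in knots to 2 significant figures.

310 knots

Coriolis parameter at 35°S:
f = 2Ω sin φ = 2 × 7.29×10⁻⁵ × sin 35° = 8.36×10⁻⁵ s⁻¹
Pressure gradient: |∂P/∂n| = 700 Pa / 73000 m = 9.59×10⁻³ Pa/m
Geostrophic balance (pressure-gradient force = Coriolis force):
V_g = (1/(fρ)) |∂P/∂n| = 9.59×10⁻³ / (8.36×10⁻⁵ × 0.728) = 158 m/s
Converting: 158 m/s × 1.944 = 310 knots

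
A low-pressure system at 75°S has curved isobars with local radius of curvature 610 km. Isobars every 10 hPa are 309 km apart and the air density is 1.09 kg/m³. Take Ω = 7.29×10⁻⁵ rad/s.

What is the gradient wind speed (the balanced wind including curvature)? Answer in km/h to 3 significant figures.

Coriolis parameter at 75°S:
f = 2Ω sin φ = 2 × 7.29×10⁻⁵ × sin 75° = 1.41×10⁻⁴ s⁻¹
Pressure gradient: |∂P/∂n| = 1000 Pa / 309000 m = 3.24×10⁻³ Pa/m
Geostrophic speed: V_g = |∂P/∂n|/(fρ) = 3.24×10⁻³/(1.41×10⁻⁴ × 1.09) = 21.1 m/s
Around a low, centrifugal force acts outward with Coriolis, so pressure-gradient force balances both:
(1/ρ)|∂P/∂n| = fV + V²/R  →  V² + fR·V − fR·V_g = 0
With fR = 1.41×10⁻⁴ × 610×10³ m = 85.9 m/s:
V = [−fR + √((fR)² + 4 fR V_g)]/2 = [−85.9 + √(85.9² + 4×85.9×21.1)]/2 = 17.5 m/s
Subgeostrophic (V < V_g = 21.1 m/s), as expected around a low.
Converting: 17.5 m/s × 3.6 = 63.0 km/h

63.0 km/h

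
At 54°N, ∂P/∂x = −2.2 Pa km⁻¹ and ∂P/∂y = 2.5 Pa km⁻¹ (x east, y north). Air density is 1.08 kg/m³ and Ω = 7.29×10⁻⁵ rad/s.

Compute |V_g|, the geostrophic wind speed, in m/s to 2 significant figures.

26 m/s

Coriolis parameter at 54°N:
f = 2Ω sin φ = 2 × 7.29×10⁻⁵ × sin 54° = 1.18×10⁻⁴ s⁻¹
Component geostrophic relations (x east, y north):
u_g = −(1/(fρ)) ∂P/∂y,  v_g = (1/(fρ)) ∂P/∂x
u_g = −(2.5×10⁻³)/(1.18×10⁻⁴ × 1.08) = −19.6 m/s;  v_g = (−2.2×10⁻³)/(1.18×10⁻⁴ × 1.08) = −17.3 m/s
|V_g| = √(u_g² + v_g²) = 26.1 m/s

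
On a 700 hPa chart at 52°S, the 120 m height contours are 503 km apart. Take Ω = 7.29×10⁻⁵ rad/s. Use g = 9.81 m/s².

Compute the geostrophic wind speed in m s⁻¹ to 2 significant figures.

Coriolis parameter at 52°S:
f = 2Ω sin φ = 2 × 7.29×10⁻⁵ × sin 52° = 1.15×10⁻⁴ s⁻¹
Height gradient: |∂Z/∂n| = 120 m / 503000 m = 2.39×10⁻⁴
On a pressure surface, geostrophic balance gives V_g = (g/f)|∂Z/∂n|:
V_g = 9.81 × 2.39×10⁻⁴ / 1.15×10⁻⁴ = 20.4 m/s

20 m s⁻¹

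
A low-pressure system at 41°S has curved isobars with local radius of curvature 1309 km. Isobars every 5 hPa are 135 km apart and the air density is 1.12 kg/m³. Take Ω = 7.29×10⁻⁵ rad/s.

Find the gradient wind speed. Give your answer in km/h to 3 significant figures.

102 km/h

Coriolis parameter at 41°S:
f = 2Ω sin φ = 2 × 7.29×10⁻⁵ × sin 41° = 9.57×10⁻⁵ s⁻¹
Pressure gradient: |∂P/∂n| = 500 Pa / 135000 m = 3.70×10⁻³ Pa/m
Geostrophic speed: V_g = |∂P/∂n|/(fρ) = 3.70×10⁻³/(9.57×10⁻⁵ × 1.12) = 34.6 m/s
Around a low, centrifugal force acts outward with Coriolis, so pressure-gradient force balances both:
(1/ρ)|∂P/∂n| = fV + V²/R  →  V² + fR·V − fR·V_g = 0
With fR = 9.57×10⁻⁵ × 1309×10³ m = 125 m/s:
V = [−fR + √((fR)² + 4 fR V_g)]/2 = [−125 + √(125² + 4×125×34.6)]/2 = 28.2 m/s
Subgeostrophic (V < V_g = 34.6 m/s), as expected around a low.
Converting: 28.2 m/s × 3.6 = 102 km/h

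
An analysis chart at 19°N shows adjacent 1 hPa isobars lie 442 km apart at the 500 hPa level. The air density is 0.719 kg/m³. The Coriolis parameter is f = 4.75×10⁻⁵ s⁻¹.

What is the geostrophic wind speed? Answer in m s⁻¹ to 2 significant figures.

6.6 m s⁻¹

Pressure gradient: |∂P/∂n| = 100 Pa / 442000 m = 2.26×10⁻⁴ Pa/m
Geostrophic balance (pressure-gradient force = Coriolis force):
V_g = (1/(fρ)) |∂P/∂n| = 2.26×10⁻⁴ / (4.75×10⁻⁵ × 0.719) = 6.62 m/s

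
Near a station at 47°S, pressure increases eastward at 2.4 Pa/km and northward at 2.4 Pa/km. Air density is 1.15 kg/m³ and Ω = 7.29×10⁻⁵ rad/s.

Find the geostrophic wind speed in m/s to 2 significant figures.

28 m/s

Coriolis parameter at 47°S:
f = 2Ω sin φ = 2 × 7.29×10⁻⁵ × sin 47° = 1.07×10⁻⁴ s⁻¹
In the Southern Hemisphere f is negative: f = −1.07×10⁻⁴ s⁻¹.
Component geostrophic relations (x east, y north):
u_g = −(1/(fρ)) ∂P/∂y,  v_g = (1/(fρ)) ∂P/∂x
u_g = −(2.4×10⁻³)/(−1.07×10⁻⁴ × 1.15) = 19.6 m/s;  v_g = (2.4×10⁻³)/(−1.07×10⁻⁴ × 1.15) = −19.6 m/s
|V_g| = √(u_g² + v_g²) = 27.7 m/s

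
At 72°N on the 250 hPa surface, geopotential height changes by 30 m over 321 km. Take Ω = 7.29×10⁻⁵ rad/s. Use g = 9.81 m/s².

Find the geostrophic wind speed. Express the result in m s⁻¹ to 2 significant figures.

6.6 m s⁻¹

Coriolis parameter at 72°N:
f = 2Ω sin φ = 2 × 7.29×10⁻⁵ × sin 72° = 1.39×10⁻⁴ s⁻¹
Height gradient: |∂Z/∂n| = 30 m / 321000 m = 9.35×10⁻⁵
On a pressure surface, geostrophic balance gives V_g = (g/f)|∂Z/∂n|:
V_g = 9.81 × 9.35×10⁻⁵ / 1.39×10⁻⁴ = 6.61 m/s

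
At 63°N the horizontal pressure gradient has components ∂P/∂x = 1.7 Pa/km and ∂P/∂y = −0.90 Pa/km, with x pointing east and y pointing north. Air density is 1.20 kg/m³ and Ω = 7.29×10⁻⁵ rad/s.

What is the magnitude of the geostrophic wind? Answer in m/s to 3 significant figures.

Coriolis parameter at 63°N:
f = 2Ω sin φ = 2 × 7.29×10⁻⁵ × sin 63° = 1.30×10⁻⁴ s⁻¹
Component geostrophic relations (x east, y north):
u_g = −(1/(fρ)) ∂P/∂y,  v_g = (1/(fρ)) ∂P/∂x
u_g = −(−0.90×10⁻³)/(1.30×10⁻⁴ × 1.20) = 5.77 m/s;  v_g = (1.7×10⁻³)/(1.30×10⁻⁴ × 1.20) = 10.9 m/s
|V_g| = √(u_g² + v_g²) = 12.3 m/s

12.3 m/s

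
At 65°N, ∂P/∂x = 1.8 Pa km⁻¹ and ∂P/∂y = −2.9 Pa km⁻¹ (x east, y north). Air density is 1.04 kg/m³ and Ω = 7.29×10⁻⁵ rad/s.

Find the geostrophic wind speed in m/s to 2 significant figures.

25 m/s

Coriolis parameter at 65°N:
f = 2Ω sin φ = 2 × 7.29×10⁻⁵ × sin 65° = 1.32×10⁻⁴ s⁻¹
Component geostrophic relations (x east, y north):
u_g = −(1/(fρ)) ∂P/∂y,  v_g = (1/(fρ)) ∂P/∂x
u_g = −(−2.9×10⁻³)/(1.32×10⁻⁴ × 1.04) = 21.1 m/s;  v_g = (1.8×10⁻³)/(1.32×10⁻⁴ × 1.04) = 13.1 m/s
|V_g| = √(u_g² + v_g²) = 24.8 m/s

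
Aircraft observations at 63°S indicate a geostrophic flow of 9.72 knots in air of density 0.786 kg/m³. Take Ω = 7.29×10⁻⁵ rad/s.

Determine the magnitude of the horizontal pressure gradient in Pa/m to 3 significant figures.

Coriolis parameter at 63°S:
f = 2Ω sin φ = 2 × 7.29×10⁻⁵ × sin 63° = 1.30×10⁻⁴ s⁻¹
Wind speed in SI: 9.72 knots = 5.00 m/s
Geostrophic balance rearranged: |∂P/∂n| = f ρ V_g
|∂P/∂n| = 1.30×10⁻⁴ × 0.786 × 5.00 = 5.11×10⁻⁴ Pa/m

5.11×10⁻⁴ Pa/m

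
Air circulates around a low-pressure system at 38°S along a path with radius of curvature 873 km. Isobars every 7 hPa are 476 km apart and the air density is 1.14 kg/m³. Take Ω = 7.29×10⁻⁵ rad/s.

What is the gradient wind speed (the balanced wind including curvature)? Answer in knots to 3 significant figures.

Coriolis parameter at 38°S:
f = 2Ω sin φ = 2 × 7.29×10⁻⁵ × sin 38° = 8.98×10⁻⁵ s⁻¹
Pressure gradient: |∂P/∂n| = 700 Pa / 476000 m = 1.47×10⁻³ Pa/m
Geostrophic speed: V_g = |∂P/∂n|/(fρ) = 1.47×10⁻³/(8.98×10⁻⁵ × 1.14) = 14.4 m/s
Around a low, centrifugal force acts outward with Coriolis, so pressure-gradient force balances both:
(1/ρ)|∂P/∂n| = fV + V²/R  →  V² + fR·V − fR·V_g = 0
With fR = 8.98×10⁻⁵ × 873×10³ m = 78.4 m/s:
V = [−fR + √((fR)² + 4 fR V_g)]/2 = [−78.4 + √(78.4² + 4×78.4×14.4)]/2 = 12.4 m/s
Subgeostrophic (V < V_g = 14.4 m/s), as expected around a low.
Converting: 12.4 m/s × 1.944 = 24.1 knots

24.1 knots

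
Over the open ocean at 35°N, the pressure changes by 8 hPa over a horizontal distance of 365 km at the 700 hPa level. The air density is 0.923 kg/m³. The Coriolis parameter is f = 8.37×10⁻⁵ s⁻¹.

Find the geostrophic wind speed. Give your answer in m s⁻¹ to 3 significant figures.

28.4 m s⁻¹

Pressure gradient: |∂P/∂n| = 800 Pa / 365000 m = 2.19×10⁻³ Pa/m
Geostrophic balance (pressure-gradient force = Coriolis force):
V_g = (1/(fρ)) |∂P/∂n| = 2.19×10⁻³ / (8.37×10⁻⁵ × 0.923) = 28.4 m/s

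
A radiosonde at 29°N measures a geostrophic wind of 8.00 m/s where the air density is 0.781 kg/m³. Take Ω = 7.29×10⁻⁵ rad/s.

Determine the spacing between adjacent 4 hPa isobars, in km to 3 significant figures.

906 km

Coriolis parameter at 29°N:
f = 2Ω sin φ = 2 × 7.29×10⁻⁵ × sin 29° = 7.07×10⁻⁵ s⁻¹
Geostrophic balance rearranged: |∂P/∂n| = f ρ V_g
|∂P/∂n| = 7.07×10⁻⁵ × 0.781 × 8.00 = 4.42×10⁻⁴ Pa/m
Isobar spacing: Δn = ΔP/|∂P/∂n| = 400 Pa / 4.42×10⁻⁴ Pa/m = 905712 m ≈ 906 km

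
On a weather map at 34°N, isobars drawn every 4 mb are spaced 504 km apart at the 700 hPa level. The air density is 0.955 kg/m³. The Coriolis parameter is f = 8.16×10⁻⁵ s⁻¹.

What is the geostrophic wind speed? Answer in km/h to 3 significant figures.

36.7 km/h

Pressure gradient: |∂P/∂n| = 400 Pa / 504000 m = 7.94×10⁻⁴ Pa/m
Geostrophic balance (pressure-gradient force = Coriolis force):
V_g = (1/(fρ)) |∂P/∂n| = 7.94×10⁻⁴ / (8.16×10⁻⁵ × 0.955) = 10.2 m/s
Converting: 10.2 m/s × 3.6 = 36.7 km/h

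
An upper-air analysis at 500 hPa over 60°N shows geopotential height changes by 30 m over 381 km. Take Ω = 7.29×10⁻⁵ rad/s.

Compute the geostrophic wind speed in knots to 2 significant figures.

12 knots

Coriolis parameter at 60°N:
f = 2Ω sin φ = 2 × 7.29×10⁻⁵ × sin 60° = 1.26×10⁻⁴ s⁻¹
Height gradient: |∂Z/∂n| = 30 m / 381000 m = 7.87×10⁻⁵
On a pressure surface, geostrophic balance gives V_g = (g/f)|∂Z/∂n|:
V_g = 9.81 × 7.87×10⁻⁵ / 1.26×10⁻⁴ = 6.12 m/s
Converting: 6.12 m/s × 1.944 = 12 knots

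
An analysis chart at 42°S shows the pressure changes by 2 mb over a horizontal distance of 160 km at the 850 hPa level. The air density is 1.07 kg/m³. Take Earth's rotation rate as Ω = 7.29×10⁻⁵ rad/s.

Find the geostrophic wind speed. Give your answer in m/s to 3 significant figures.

Coriolis parameter at 42°S:
f = 2Ω sin φ = 2 × 7.29×10⁻⁵ × sin 42° = 9.76×10⁻⁵ s⁻¹
Pressure gradient: |∂P/∂n| = 200 Pa / 160000 m = 1.25×10⁻³ Pa/m
Geostrophic balance (pressure-gradient force = Coriolis force):
V_g = (1/(fρ)) |∂P/∂n| = 1.25×10⁻³ / (9.76×10⁻⁵ × 1.07) = 12.0 m/s

12.0 m/s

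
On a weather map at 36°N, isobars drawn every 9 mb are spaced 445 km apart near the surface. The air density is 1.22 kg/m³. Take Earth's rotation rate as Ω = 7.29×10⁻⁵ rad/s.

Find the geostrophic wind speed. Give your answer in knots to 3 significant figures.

37.6 knots

Coriolis parameter at 36°N:
f = 2Ω sin φ = 2 × 7.29×10⁻⁵ × sin 36° = 8.57×10⁻⁵ s⁻¹
Pressure gradient: |∂P/∂n| = 900 Pa / 445000 m = 2.02×10⁻³ Pa/m
Geostrophic balance (pressure-gradient force = Coriolis force):
V_g = (1/(fρ)) |∂P/∂n| = 2.02×10⁻³ / (8.57×10⁻⁵ × 1.22) = 19.3 m/s
Converting: 19.3 m/s × 1.944 = 37.6 knots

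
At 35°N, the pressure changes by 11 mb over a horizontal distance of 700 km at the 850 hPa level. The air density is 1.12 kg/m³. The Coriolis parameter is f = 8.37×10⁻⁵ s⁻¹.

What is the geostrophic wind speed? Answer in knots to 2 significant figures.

Pressure gradient: |∂P/∂n| = 1100 Pa / 700000 m = 1.57×10⁻³ Pa/m
Geostrophic balance (pressure-gradient force = Coriolis force):
V_g = (1/(fρ)) |∂P/∂n| = 1.57×10⁻³ / (8.37×10⁻⁵ × 1.12) = 16.8 m/s
Converting: 16.8 m/s × 1.944 = 33 knots

33 knots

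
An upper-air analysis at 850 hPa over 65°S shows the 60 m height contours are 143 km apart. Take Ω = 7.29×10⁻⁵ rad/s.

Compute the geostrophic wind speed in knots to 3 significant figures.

Coriolis parameter at 65°S:
f = 2Ω sin φ = 2 × 7.29×10⁻⁵ × sin 65° = 1.32×10⁻⁴ s⁻¹
Height gradient: |∂Z/∂n| = 60 m / 143000 m = 4.20×10⁻⁴
On a pressure surface, geostrophic balance gives V_g = (g/f)|∂Z/∂n|:
V_g = 9.81 × 4.20×10⁻⁴ / 1.32×10⁻⁴ = 31.1 m/s
Converting: 31.1 m/s × 1.944 = 60.5 knots

60.5 knots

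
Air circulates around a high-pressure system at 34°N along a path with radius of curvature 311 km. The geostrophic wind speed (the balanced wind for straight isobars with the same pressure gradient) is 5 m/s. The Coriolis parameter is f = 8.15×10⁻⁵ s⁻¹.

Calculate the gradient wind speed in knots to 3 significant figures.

Around a high, pressure-gradient force acts outward with centrifugal, so Coriolis balances both:
fV = (1/ρ)|∂P/∂n| + V²/R  →  V² − fR·V + fR·V_g = 0
With fR = 8.15×10⁻⁵ × 311×10³ m = 25.3 m/s:
V = [fR − √((fR)² − 4 fR V_g)]/2 = [25.3 − √(25.3² − 4×25.3×5)]/2 = 6.85 m/s
Supergeostrophic (V > V_g = 5 m/s), as expected around a high.
Converting: 6.85 m/s × 1.944 = 13.3 knots

13.3 knots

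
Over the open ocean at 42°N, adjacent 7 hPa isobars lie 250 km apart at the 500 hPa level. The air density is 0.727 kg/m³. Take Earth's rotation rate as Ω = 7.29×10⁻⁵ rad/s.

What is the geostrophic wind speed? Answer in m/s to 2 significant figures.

39 m/s

Coriolis parameter at 42°N:
f = 2Ω sin φ = 2 × 7.29×10⁻⁵ × sin 42° = 9.76×10⁻⁵ s⁻¹
Pressure gradient: |∂P/∂n| = 700 Pa / 250000 m = 2.80×10⁻³ Pa/m
Geostrophic balance (pressure-gradient force = Coriolis force):
V_g = (1/(fρ)) |∂P/∂n| = 2.80×10⁻³ / (9.76×10⁻⁵ × 0.727) = 39.5 m/s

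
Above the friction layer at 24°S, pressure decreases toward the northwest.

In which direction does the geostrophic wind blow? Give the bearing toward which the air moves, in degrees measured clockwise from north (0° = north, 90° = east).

225°

The pressure-gradient force points toward the northwest (bearing 315°).
Geostrophic balance: in the Southern Hemisphere the Coriolis force deflects motion to the left, so the geostrophic wind blows 90° to the left of the pressure-gradient force (low pressure on the right).
Rotating 315° by 90° counterclockwise gives 225° — the wind blows toward the southwest.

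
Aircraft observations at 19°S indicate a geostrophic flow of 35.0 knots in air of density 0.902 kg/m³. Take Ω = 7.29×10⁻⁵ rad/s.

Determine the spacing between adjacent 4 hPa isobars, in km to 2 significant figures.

520 km

Coriolis parameter at 19°S:
f = 2Ω sin φ = 2 × 7.29×10⁻⁵ × sin 19° = 4.75×10⁻⁵ s⁻¹
Wind speed in SI: 35.0 knots = 18.0 m/s
Geostrophic balance rearranged: |∂P/∂n| = f ρ V_g
|∂P/∂n| = 4.75×10⁻⁵ × 0.902 × 18.0 = 7.71×10⁻⁴ Pa/m
Isobar spacing: Δn = ΔP/|∂P/∂n| = 400 Pa / 7.71×10⁻⁴ Pa/m = 518857 m ≈ 520 km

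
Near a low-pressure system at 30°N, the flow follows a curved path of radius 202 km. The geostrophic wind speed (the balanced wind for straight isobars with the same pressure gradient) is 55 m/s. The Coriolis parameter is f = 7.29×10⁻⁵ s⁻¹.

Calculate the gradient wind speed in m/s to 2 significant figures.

22 m/s

Around a low, centrifugal force acts outward with Coriolis, so pressure-gradient force balances both:
(1/ρ)|∂P/∂n| = fV + V²/R  →  V² + fR·V − fR·V_g = 0
With fR = 7.29×10⁻⁵ × 202×10³ m = 14.7 m/s:
V = [−fR + √((fR)² + 4 fR V_g)]/2 = [−14.7 + √(14.7² + 4×14.7×55)]/2 = 22 m/s
Subgeostrophic (V < V_g = 55 m/s), as expected around a low.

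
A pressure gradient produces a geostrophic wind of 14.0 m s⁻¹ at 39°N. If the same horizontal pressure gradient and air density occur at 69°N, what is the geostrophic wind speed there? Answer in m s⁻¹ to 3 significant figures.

9.44 m s⁻¹

With the same pressure gradient and density, V_g ∝ 1/f ∝ 1/sin φ.
V₂ = V₁ · sin φ₁ / sin φ₂ = 14.0 × sin 39° / sin 69°
V₂ = 14.0 × 0.6293/0.9336 = 9.44 m s⁻¹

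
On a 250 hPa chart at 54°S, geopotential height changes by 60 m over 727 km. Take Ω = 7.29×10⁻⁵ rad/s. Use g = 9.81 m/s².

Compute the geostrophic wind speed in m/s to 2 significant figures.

Coriolis parameter at 54°S:
f = 2Ω sin φ = 2 × 7.29×10⁻⁵ × sin 54° = 1.18×10⁻⁴ s⁻¹
Height gradient: |∂Z/∂n| = 60 m / 727000 m = 8.25×10⁻⁵
On a pressure surface, geostrophic balance gives V_g = (g/f)|∂Z/∂n|:
V_g = 9.81 × 8.25×10⁻⁵ / 1.18×10⁻⁴ = 6.86 m/s

6.9 m/s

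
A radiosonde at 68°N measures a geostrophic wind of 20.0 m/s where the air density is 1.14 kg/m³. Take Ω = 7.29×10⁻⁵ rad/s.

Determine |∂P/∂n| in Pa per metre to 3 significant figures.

3.08×10⁻³ Pa/m

Coriolis parameter at 68°N:
f = 2Ω sin φ = 2 × 7.29×10⁻⁵ × sin 68° = 1.35×10⁻⁴ s⁻¹
Geostrophic balance rearranged: |∂P/∂n| = f ρ V_g
|∂P/∂n| = 1.35×10⁻⁴ × 1.14 × 20.0 = 3.08×10⁻³ Pa/m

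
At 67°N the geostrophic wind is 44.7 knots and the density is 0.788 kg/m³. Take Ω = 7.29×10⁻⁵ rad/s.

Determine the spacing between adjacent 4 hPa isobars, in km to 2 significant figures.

Coriolis parameter at 67°N:
f = 2Ω sin φ = 2 × 7.29×10⁻⁵ × sin 67° = 1.34×10⁻⁴ s⁻¹
Wind speed in SI: 44.7 knots = 23.0 m/s
Geostrophic balance rearranged: |∂P/∂n| = f ρ V_g
|∂P/∂n| = 1.34×10⁻⁴ × 0.788 × 23.0 = 2.43×10⁻³ Pa/m
Isobar spacing: Δn = ΔP/|∂P/∂n| = 400 Pa / 2.43×10⁻³ Pa/m = 164477 m ≈ 160 km

160 km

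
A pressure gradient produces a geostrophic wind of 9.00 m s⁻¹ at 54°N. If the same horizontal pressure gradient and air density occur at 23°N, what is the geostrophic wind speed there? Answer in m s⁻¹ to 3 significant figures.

With the same pressure gradient and density, V_g ∝ 1/f ∝ 1/sin φ.
V₂ = V₁ · sin φ₁ / sin φ₂ = 9.00 × sin 54° / sin 23°
V₂ = 9.00 × 0.8090/0.3907 = 18.6 m s⁻¹

18.6 m s⁻¹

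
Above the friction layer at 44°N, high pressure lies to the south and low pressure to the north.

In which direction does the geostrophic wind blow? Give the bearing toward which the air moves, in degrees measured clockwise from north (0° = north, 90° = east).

The pressure-gradient force points toward the north (bearing 000°).
Geostrophic balance: in the Northern Hemisphere the Coriolis force deflects motion to the right, so the geostrophic wind blows 90° to the right of the pressure-gradient force (low pressure on the left).
Rotating 000° by 90° clockwise gives 090° — the wind blows toward the east.

090°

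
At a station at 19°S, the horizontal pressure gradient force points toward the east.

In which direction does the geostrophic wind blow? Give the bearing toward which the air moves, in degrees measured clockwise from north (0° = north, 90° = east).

000°

The pressure-gradient force points toward the east (bearing 090°).
Geostrophic balance: in the Southern Hemisphere the Coriolis force deflects motion to the left, so the geostrophic wind blows 90° to the left of the pressure-gradient force (low pressure on the right).
Rotating 090° by 90° counterclockwise gives 000° — the wind blows toward the north.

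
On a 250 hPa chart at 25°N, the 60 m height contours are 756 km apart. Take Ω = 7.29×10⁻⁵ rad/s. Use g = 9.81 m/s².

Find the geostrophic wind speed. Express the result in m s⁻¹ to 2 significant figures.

Coriolis parameter at 25°N:
f = 2Ω sin φ = 2 × 7.29×10⁻⁵ × sin 25° = 6.16×10⁻⁵ s⁻¹
Height gradient: |∂Z/∂n| = 60 m / 756000 m = 7.94×10⁻⁵
On a pressure surface, geostrophic balance gives V_g = (g/f)|∂Z/∂n|:
V_g = 9.81 × 7.94×10⁻⁵ / 6.16×10⁻⁵ = 12.6 m/s

13 m s⁻¹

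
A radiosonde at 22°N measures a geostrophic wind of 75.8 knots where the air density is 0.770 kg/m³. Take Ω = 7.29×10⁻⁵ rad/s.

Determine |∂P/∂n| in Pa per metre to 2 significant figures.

1.6×10⁻³ Pa/m

Coriolis parameter at 22°N:
f = 2Ω sin φ = 2 × 7.29×10⁻⁵ × sin 22° = 5.46×10⁻⁵ s⁻¹
Wind speed in SI: 75.8 knots = 39.0 m/s
Geostrophic balance rearranged: |∂P/∂n| = f ρ V_g
|∂P/∂n| = 5.46×10⁻⁵ × 0.770 × 39.0 = 1.64×10⁻³ Pa/m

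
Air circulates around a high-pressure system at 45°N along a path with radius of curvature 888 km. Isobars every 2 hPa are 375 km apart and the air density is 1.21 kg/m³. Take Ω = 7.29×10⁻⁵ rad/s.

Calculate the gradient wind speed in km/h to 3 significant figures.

Coriolis parameter at 45°N:
f = 2Ω sin φ = 2 × 7.29×10⁻⁵ × sin 45° = 1.03×10⁻⁴ s⁻¹
Pressure gradient: |∂P/∂n| = 200 Pa / 375000 m = 5.33×10⁻⁴ Pa/m
Geostrophic speed: V_g = |∂P/∂n|/(fρ) = 5.33×10⁻⁴/(1.03×10⁻⁴ × 1.21) = 4.28 m/s
Around a high, pressure-gradient force acts outward with centrifugal, so Coriolis balances both:
fV = (1/ρ)|∂P/∂n| + V²/R  →  V² − fR·V + fR·V_g = 0
With fR = 1.03×10⁻⁴ × 888×10³ m = 91.5 m/s:
V = [fR − √((fR)² − 4 fR V_g)]/2 = [91.5 − √(91.5² − 4×91.5×4.28)]/2 = 4.5 m/s
Supergeostrophic (V > V_g = 4.28 m/s), as expected around a high.
Converting: 4.5 m/s × 3.6 = 16.2 km/h

16.2 km/h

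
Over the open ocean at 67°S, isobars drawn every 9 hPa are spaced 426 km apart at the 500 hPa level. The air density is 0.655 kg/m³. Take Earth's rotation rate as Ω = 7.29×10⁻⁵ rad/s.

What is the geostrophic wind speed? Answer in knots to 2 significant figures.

47 knots

Coriolis parameter at 67°S:
f = 2Ω sin φ = 2 × 7.29×10⁻⁵ × sin 67° = 1.34×10⁻⁴ s⁻¹
Pressure gradient: |∂P/∂n| = 900 Pa / 426000 m = 2.11×10⁻³ Pa/m
Geostrophic balance (pressure-gradient force = Coriolis force):
V_g = (1/(fρ)) |∂P/∂n| = 2.11×10⁻³ / (1.34×10⁻⁴ × 0.655) = 24.0 m/s
Converting: 24.0 m/s × 1.944 = 47 knots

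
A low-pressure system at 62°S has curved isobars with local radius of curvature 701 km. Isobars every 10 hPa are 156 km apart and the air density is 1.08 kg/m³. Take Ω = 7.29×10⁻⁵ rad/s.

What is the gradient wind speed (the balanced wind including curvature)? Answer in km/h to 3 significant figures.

121 km/h

Coriolis parameter at 62°S:
f = 2Ω sin φ = 2 × 7.29×10⁻⁵ × sin 62° = 1.29×10⁻⁴ s⁻¹
Pressure gradient: |∂P/∂n| = 1000 Pa / 156000 m = 6.41×10⁻³ Pa/m
Geostrophic speed: V_g = |∂P/∂n|/(fρ) = 6.41×10⁻³/(1.29×10⁻⁴ × 1.08) = 46.1 m/s
Around a low, centrifugal force acts outward with Coriolis, so pressure-gradient force balances both:
(1/ρ)|∂P/∂n| = fV + V²/R  →  V² + fR·V − fR·V_g = 0
With fR = 1.29×10⁻⁴ × 701×10³ m = 90.2 m/s:
V = [−fR + √((fR)² + 4 fR V_g)]/2 = [−90.2 + √(90.2² + 4×90.2×46.1)]/2 = 33.6 m/s
Subgeostrophic (V < V_g = 46.1 m/s), as expected around a low.
Converting: 33.6 m/s × 3.6 = 121 km/h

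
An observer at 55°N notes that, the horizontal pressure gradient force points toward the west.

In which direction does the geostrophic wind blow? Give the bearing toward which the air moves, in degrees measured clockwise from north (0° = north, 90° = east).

000°

The pressure-gradient force points toward the west (bearing 270°).
Geostrophic balance: in the Northern Hemisphere the Coriolis force deflects motion to the right, so the geostrophic wind blows 90° to the right of the pressure-gradient force (low pressure on the left).
Rotating 270° by 90° clockwise gives 000° — the wind blows toward the north.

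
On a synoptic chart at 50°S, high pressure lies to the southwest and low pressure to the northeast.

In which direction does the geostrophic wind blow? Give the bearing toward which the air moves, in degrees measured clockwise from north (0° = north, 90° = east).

315°

The pressure-gradient force points toward the northeast (bearing 045°).
Geostrophic balance: in the Southern Hemisphere the Coriolis force deflects motion to the left, so the geostrophic wind blows 90° to the left of the pressure-gradient force (low pressure on the right).
Rotating 045° by 90° counterclockwise gives 315° — the wind blows toward the northwest.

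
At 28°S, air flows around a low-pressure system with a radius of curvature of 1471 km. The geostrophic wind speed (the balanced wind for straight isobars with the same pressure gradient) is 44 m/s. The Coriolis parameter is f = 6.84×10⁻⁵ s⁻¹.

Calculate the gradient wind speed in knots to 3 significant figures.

64.4 knots

Around a low, centrifugal force acts outward with Coriolis, so pressure-gradient force balances both:
(1/ρ)|∂P/∂n| = fV + V²/R  →  V² + fR·V − fR·V_g = 0
With fR = 6.84×10⁻⁵ × 1471×10³ m = 101 m/s:
V = [−fR + √((fR)² + 4 fR V_g)]/2 = [−101 + √(101² + 4×101×44)]/2 = 33.1 m/s
Subgeostrophic (V < V_g = 44 m/s), as expected around a low.
Converting: 33.1 m/s × 1.944 = 64.4 knots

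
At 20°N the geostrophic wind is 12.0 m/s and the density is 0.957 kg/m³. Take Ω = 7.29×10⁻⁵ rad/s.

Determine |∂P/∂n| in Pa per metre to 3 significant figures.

5.73×10⁻⁴ Pa/m

Coriolis parameter at 20°N:
f = 2Ω sin φ = 2 × 7.29×10⁻⁵ × sin 20° = 4.99×10⁻⁵ s⁻¹
Geostrophic balance rearranged: |∂P/∂n| = f ρ V_g
|∂P/∂n| = 4.99×10⁻⁵ × 0.957 × 12.0 = 5.73×10⁻⁴ Pa/m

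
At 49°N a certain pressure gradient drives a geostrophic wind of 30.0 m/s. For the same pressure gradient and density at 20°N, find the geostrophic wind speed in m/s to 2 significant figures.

With the same pressure gradient and density, V_g ∝ 1/f ∝ 1/sin φ.
V₂ = V₁ · sin φ₁ / sin φ₂ = 30.0 × sin 49° / sin 20°
V₂ = 30.0 × 0.7547/0.3420 = 66 m/s

66 m/s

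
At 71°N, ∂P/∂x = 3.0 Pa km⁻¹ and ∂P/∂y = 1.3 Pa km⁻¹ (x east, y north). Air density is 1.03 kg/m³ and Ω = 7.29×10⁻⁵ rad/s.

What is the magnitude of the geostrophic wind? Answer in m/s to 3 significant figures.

23.0 m/s

Coriolis parameter at 71°N:
f = 2Ω sin φ = 2 × 7.29×10⁻⁵ × sin 71° = 1.38×10⁻⁴ s⁻¹
Component geostrophic relations (x east, y north):
u_g = −(1/(fρ)) ∂P/∂y,  v_g = (1/(fρ)) ∂P/∂x
u_g = −(1.3×10⁻³)/(1.38×10⁻⁴ × 1.03) = −9.16 m/s;  v_g = (3.0×10⁻³)/(1.38×10⁻⁴ × 1.03) = 21.1 m/s
|V_g| = √(u_g² + v_g²) = 23.0 m/s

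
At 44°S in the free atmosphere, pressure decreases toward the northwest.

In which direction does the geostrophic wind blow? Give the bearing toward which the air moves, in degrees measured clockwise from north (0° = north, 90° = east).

The pressure-gradient force points toward the northwest (bearing 315°).
Geostrophic balance: in the Southern Hemisphere the Coriolis force deflects motion to the left, so the geostrophic wind blows 90° to the left of the pressure-gradient force (low pressure on the right).
Rotating 315° by 90° counterclockwise gives 225° — the wind blows toward the southwest.

225°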